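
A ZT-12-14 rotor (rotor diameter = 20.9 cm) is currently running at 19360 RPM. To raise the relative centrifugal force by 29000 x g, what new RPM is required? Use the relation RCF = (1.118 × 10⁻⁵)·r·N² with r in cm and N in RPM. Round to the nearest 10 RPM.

r = 20.9 / 2 = 10.45 cm
Current RCF = 1.118 × 10⁻⁵ × 10.45 × (19360)² = 1.118 × 10⁻⁵ × 10.45 × 374,809,600 ≈ 43,789.4 × g
Target RCF = 43,789.4 + 29,000 = 72,789.4 × g
N² = 72,789.4 / (11.6831 × 10⁻⁵) = 623,031,558
N ≈ √623,031,558 ≈ 24,960.6

24960 RPM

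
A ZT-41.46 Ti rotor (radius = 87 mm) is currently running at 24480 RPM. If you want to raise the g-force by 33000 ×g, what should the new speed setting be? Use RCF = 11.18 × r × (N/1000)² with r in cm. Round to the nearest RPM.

r = 87 mm = 8.7 cm
Current RCF = 11.18 × 8.7 × (24.48)² = 11.18 × 8.7 × 599.2704 ≈ 58,288.6 × g
Target RCF = 58,288.6 + 33,000 = 91,288.6 × g
(N/1000)² = 91,288.6 / 97.266 = 938.5458
N = 1000 × √938.5458 ≈ 30,635.7

N₂ ≈ 30636 RPM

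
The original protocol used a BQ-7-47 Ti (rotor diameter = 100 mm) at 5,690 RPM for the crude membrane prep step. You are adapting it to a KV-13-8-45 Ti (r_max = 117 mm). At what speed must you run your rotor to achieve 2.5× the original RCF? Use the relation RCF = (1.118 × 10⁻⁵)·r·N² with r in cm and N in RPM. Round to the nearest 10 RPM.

5880 RPM

Original rotor: r = 100 mm / 2 = 50 mm = 5 cm
RCF_original = 1.118 × 10⁻⁵ × 5 × (5690)² = 1.118 × 10⁻⁵ × 5 × 32,376,100 ≈ 1,809.8 × g
Target RCF = 2.5 × 1,809.8 ≈ 4,524.5 × g
Your rotor: r = 117 mm = 11.7 cm
4,524.5 = 1.118 × 10⁻⁵ × 11.7 × N²
N² = 4,524.5 / (13.0806 × 10⁻⁵) = 34,589,392
N ≈ √34,589,392 ≈ 5,881.3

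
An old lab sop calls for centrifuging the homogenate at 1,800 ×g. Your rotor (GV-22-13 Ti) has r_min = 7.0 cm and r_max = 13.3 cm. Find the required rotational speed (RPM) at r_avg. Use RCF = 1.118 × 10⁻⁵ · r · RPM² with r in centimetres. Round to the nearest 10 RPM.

r_avg = (7.0 + 13.3) / 2 = 10.15 cm
RCF = 1.118 × 10⁻⁵ × r × N²
1,800 = 1.118 × 10⁻⁵ × 10.15 × N²
N² = 1,800 / (11.3477 × 10⁻⁵) = 15,862,245
N ≈ √15,862,245 ≈ 3,982.7

N ≈ 3980 RPM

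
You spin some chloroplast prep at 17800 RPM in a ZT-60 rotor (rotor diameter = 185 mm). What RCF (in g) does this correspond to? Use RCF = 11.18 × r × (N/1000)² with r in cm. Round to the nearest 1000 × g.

r = 185 mm / 2 = 92.5 mm = 9.25 cm
RCF = 11.18 × r × (N/1000)²
RCF = 11.18 × 9.25 × (17.8)² = 11.18 × 9.25 × 316.84 ≈ 32,766 × g

≈ 33000 g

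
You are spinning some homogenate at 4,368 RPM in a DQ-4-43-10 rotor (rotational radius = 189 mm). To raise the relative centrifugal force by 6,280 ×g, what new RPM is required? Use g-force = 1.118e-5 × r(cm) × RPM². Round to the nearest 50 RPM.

r = 189 mm = 18.9 cm
Current RCF = 1.118 × 10⁻⁵ × 18.9 × (4368)² = 1.118 × 10⁻⁵ × 18.9 × 19,079,424 ≈ 4,031.5 × g
Target RCF = 4,031.5 + 6,280 = 10,311.5 × g
N² = 10,311.5 / (21.1302 × 10⁻⁵) = 48,799,822
N ≈ √48,799,822 ≈ 6,985.7

≈ 7000 RPM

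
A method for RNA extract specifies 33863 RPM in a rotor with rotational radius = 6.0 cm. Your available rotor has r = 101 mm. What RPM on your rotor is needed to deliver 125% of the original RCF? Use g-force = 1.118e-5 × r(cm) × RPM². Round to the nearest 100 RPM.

RCF = 1.118 × 10⁻⁵ × r × N²
RCF_original = 1.118 × 10⁻⁵ × 6 × (33863)² = 1.118 × 10⁻⁵ × 6 × 1,146,702,769 ≈ 76,920.8 × g
Target RCF = 1.25 × 76,920.8 ≈ 96,151 × g
Your rotor: r = 101 mm = 10.1 cm
96,151 = 1.118 × 10⁻⁵ × 10.1 × N²
N² = 96,151 / (11.2918 × 10⁻⁵) = 851,511,716
N ≈ √851,511,716 ≈ 29,180.7

≈ 29200 RPM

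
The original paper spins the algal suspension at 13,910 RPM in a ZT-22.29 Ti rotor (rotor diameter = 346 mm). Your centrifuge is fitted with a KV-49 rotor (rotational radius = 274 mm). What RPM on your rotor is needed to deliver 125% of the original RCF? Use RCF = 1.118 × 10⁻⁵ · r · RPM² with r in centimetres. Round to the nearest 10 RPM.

≈ 12360 RPM

Original rotor: r = 346 mm / 2 = 173 mm = 17.3 cm
RCF_original = 1.118 × 10⁻⁵ × 17.3 × (13910)² = 1.118 × 10⁻⁵ × 17.3 × 193,488,100 ≈ 37,423.3 × g
Target RCF = 1.25 × 37,423.3 ≈ 46,779.1 × g
Your rotor: r = 274 mm = 27.4 cm
46,779.1 = 1.118 × 10⁻⁵ × 27.4 × N²
N² = 46,779.1 / (30.6332 × 10⁻⁵) = 152,707,194
N ≈ √152,707,194 ≈ 12,357.5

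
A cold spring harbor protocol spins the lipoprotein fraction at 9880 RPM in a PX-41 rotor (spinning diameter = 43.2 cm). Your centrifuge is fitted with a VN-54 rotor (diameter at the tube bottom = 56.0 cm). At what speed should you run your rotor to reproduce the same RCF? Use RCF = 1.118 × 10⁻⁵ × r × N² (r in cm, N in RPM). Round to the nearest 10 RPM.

≈ 8680 RPM

Original rotor: r = 43.2 / 2 = 21.6 cm
RCF = 1.118 × 10⁻⁵ × r × N²
RCF_original = 1.118 × 10⁻⁵ × 21.6 × (9880)² = 1.118 × 10⁻⁵ × 21.6 × 97,614,400 ≈ 23,572.7 × g
Your rotor: r = 56.0 / 2 = 28 cm
23,572.7 = 1.118 × 10⁻⁵ × 28 × N²
N² = 23,572.7 / (31.304 × 10⁻⁵) = 75,302,517
N ≈ √75,302,517 ≈ 8,677.7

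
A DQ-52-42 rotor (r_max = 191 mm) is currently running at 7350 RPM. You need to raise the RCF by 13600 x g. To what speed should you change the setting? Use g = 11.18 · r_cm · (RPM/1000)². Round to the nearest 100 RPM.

r = 191 mm = 19.1 cm
Current RCF = 11.18 × 19.1 × (7.35)² = 11.18 × 19.1 × 54.0225 ≈ 11,535.9 × g
Target RCF = 11,535.9 + 13,600 = 25,135.9 × g
(N/1000)² = 25,135.9 / 213.538 = 117.7116
N = 1000 × √117.7116 ≈ 10,849.5

≈ 10800 RPM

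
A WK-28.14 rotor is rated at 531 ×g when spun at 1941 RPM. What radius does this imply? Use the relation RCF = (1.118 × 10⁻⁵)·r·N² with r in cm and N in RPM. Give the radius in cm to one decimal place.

RCF = 1.118 × 10⁻⁵ × r × N²
531 = 1.118 × 10⁻⁵ × r × (1941)²
r = 531 / (1.118 × 10⁻⁵ × 3,767,481) = 531 / 42.12044 ≈ 12.607 cm

12.6 cm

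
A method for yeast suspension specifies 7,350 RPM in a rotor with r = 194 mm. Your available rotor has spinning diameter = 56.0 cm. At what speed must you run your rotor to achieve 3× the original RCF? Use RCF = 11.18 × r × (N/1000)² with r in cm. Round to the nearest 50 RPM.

Original rotor: r = 194 mm = 19.4 cm
RCF_original = 11.18 × 19.4 × (7.35)² = 11.18 × 19.4 × 54.0225 ≈ 11,717 × g
Target RCF = 3 × 11,717 ≈ 35,151 × g
Your rotor: r = 56.0 / 2 = 28 cm
35,151 = 11.18 × 28 × (N/1000)²
(N/1000)² = 35,151 / 313.04 = 112.2892
N = 1000 × √112.2892 ≈ 10,596.7

10600 RPM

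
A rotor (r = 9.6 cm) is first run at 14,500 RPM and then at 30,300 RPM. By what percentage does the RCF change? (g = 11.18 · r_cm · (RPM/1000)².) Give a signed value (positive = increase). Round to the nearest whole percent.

+337%

RCF ∝ N², so the ratio is (30300/14500)² = (2.089655)² = 4.3667.
Change = 4.3667 − 1 = +3.3667 → +336.7%.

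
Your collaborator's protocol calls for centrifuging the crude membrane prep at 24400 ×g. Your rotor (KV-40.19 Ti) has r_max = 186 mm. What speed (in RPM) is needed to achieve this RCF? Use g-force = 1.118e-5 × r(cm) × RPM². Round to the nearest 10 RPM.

r = 186 mm = 18.6 cm
24,400 = 1.118 × 10⁻⁵ × 18.6 × N²
N² = 24,400 / (20.7948 × 10⁻⁵) = 117,337,027
N ≈ √117,337,027 ≈ 10,832.2

N ≈ 10830 RPM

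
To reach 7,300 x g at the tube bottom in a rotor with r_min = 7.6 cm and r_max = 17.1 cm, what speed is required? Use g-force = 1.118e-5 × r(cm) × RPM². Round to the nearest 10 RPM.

6180 RPM

Use r_max = 17.1 cm.
7,300 = 1.118 × 10⁻⁵ × 17.1 × N²
N² = 7,300 / (19.1178 × 10⁻⁵) = 38,184,310
N ≈ √38,184,310 ≈ 6,179.3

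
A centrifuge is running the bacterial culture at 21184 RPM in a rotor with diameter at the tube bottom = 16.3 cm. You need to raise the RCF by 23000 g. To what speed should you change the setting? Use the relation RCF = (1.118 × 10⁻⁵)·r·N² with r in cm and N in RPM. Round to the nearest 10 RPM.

26480 RPM

r = 16.3 / 2 = 8.15 cm
Current RCF = 1.118 × 10⁻⁵ × 8.15 × (21184)² = 1.118 × 10⁻⁵ × 8.15 × 448,761,856 ≈ 40,889.8 × g
Target RCF = 40,889.8 + 23,000 = 63,889.8 × g
N² = 63,889.8 / (9.1117 × 10⁻⁵) = 701,184,192
N ≈ √701,184,192 ≈ 26,479.9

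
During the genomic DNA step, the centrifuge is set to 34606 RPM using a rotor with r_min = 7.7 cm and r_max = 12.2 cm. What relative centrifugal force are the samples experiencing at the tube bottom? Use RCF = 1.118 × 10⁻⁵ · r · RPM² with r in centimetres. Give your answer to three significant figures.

Use r_max = 12.2 cm.
RCF = 1.118 × 10⁻⁵ × 12.2 × (34606)² = 1.118 × 10⁻⁵ × 12.2 × 1,197,575,236 ≈ 163,344.5 × g

163000 × g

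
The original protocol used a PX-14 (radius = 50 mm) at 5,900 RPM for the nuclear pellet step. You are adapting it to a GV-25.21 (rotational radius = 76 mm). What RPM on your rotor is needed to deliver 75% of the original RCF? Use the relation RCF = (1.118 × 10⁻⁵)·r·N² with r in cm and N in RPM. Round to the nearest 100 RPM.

4100 RPM

Original rotor: r = 50 mm = 5.0 cm
RCF_original = 1.118 × 10⁻⁵ × 5 × (5900)² = 1.118 × 10⁻⁵ × 5 × 34,810,000 ≈ 1,945.9 × g
Target RCF = 0.75 × 1,945.9 ≈ 1,459.4 × g
Your rotor: r = 76 mm = 7.6 cm
1,459.4 = 1.118 × 10⁻⁵ × 7.6 × N²
N² = 1,459.4 / (8.4968 × 10⁻⁵) = 17,175,878
N ≈ √17,175,878 ≈ 4,144.4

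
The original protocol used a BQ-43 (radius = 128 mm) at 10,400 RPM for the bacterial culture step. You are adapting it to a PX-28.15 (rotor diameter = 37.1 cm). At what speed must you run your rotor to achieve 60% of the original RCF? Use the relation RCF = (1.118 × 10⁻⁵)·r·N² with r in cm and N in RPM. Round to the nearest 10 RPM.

Original rotor: r = 128 mm = 12.8 cm
RCF = 1.118 × 10⁻⁵ × r × N²
RCF_original = 1.118 × 10⁻⁵ × 12.8 × (10400)² = 1.118 × 10⁻⁵ × 12.8 × 108,160,000 ≈ 15,478.1 × g
Target RCF = 0.6 × 15,478.1 ≈ 9,286.9 × g
Your rotor: r = 37.1 / 2 = 18.55 cm
9,286.9 = 1.118 × 10⁻⁵ × 18.55 × N²
N² = 9,286.9 / (20.7389 × 10⁻⁵) = 44,780,099
N ≈ √44,780,099 ≈ 6,691.8

6690 RPM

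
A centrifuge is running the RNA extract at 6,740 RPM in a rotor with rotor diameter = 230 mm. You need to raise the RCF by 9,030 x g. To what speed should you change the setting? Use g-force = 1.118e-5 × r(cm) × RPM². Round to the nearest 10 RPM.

N₂ ≈ 10750 RPM

r = 230 mm / 2 = 115 mm = 11.5 cm
Current RCF = 1.118 × 10⁻⁵ × 11.5 × (6740)² = 1.118 × 10⁻⁵ × 11.5 × 45,427,600 ≈ 5,840.6 × g
Target RCF = 5,840.6 + 9,030 = 14,870.6 × g
N² = 14,870.6 / (12.857 × 10⁻⁵) = 115,661,507
N ≈ √115,661,507 ≈ 10,754.6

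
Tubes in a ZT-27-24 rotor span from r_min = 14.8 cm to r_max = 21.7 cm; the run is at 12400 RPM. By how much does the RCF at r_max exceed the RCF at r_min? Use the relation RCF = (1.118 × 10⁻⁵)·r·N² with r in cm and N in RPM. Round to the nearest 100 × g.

11900 g

RCF_max = 1.118 × 10⁻⁵ × 21.7 × (12400)² = 1.118 × 10⁻⁵ × 21.7 × 153,760,000 ≈ 37,303.1 × g
RCF_min = 1.118 × 10⁻⁵ × 14.8 × (12400)² = 1.118 × 10⁻⁵ × 14.8 × 153,760,000 ≈ 25,441.7 × g
ΔRCF = 37,303.1 − 25,441.7 = 11,861.4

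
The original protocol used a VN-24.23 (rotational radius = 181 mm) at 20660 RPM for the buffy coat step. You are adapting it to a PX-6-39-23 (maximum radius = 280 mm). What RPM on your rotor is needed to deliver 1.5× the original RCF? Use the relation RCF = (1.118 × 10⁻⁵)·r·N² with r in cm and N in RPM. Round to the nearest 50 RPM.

Original rotor: r = 181 mm = 18.1 cm
RCF_original = 1.118 × 10⁻⁵ × 18.1 × (20660)² = 1.118 × 10⁻⁵ × 18.1 × 426,835,600 ≈ 86,373.6 × g
Target RCF = 1.5 × 86,373.6 ≈ 129,560.4 × g
Your rotor: r = 280 mm = 28.0 cm
129,560.4 = 1.118 × 10⁻⁵ × 28 × N²
N² = 129,560.4 / (31.304 × 10⁻⁵) = 413,878,099
N ≈ √413,878,099 ≈ 20,344.0

≈ 20350 RPM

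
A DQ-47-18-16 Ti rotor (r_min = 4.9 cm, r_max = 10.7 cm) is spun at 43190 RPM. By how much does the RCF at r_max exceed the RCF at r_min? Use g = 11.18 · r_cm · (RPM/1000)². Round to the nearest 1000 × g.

ΔRCF ≈ 121000 ×g

RCF_max = 11.18 × 10.7 × (43.19)² = 11.18 × 10.7 × 1,865.3761 ≈ 223,147.5 × g
RCF_min = 11.18 × 4.9 × (43.19)² = 11.18 × 4.9 × 1,865.3761 ≈ 102,189 × g
ΔRCF = 223,147.5 − 102,189 = 120,958.5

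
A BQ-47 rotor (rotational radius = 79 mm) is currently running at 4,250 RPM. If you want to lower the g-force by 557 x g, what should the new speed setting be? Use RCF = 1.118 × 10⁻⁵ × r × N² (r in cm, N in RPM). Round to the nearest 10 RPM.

r = 79 mm = 7.9 cm
Current RCF = 1.118 × 10⁻⁵ × 7.9 × (4250)² = 1.118 × 10⁻⁵ × 7.9 × 18,062,500 ≈ 1,595.3 × g
Target RCF = 1,595.3 − 557 = 1,038.3 × g
N² = 1,038.3 / (8.8322 × 10⁻⁵) = 11,755,848
N ≈ √11,755,848 ≈ 3,428.7

3430 RPM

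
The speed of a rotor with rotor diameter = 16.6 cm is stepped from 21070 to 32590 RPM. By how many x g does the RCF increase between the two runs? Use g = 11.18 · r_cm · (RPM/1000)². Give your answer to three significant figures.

57400 x g

r = 16.6 / 2 = 8.3 cm
RCF₁ = 11.18 × 8.3 × (21.07)² = 11.18 × 8.3 × 443.9449 ≈ 41,195.4 × g
RCF₂ = 11.18 × 8.3 × (32.59)² = 11.18 × 8.3 × 1,062.1081 ≈ 98,557.3 × g
Increase = 98,557.3 − 41,195.4 = 57,361.9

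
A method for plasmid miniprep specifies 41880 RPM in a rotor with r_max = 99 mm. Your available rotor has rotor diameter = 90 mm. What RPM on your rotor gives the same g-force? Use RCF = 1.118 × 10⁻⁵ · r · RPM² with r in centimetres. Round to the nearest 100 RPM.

≈ 62100 RPM

Original rotor: r = 99 mm = 9.9 cm
RCF_original = 1.118 × 10⁻⁵ × 9.9 × (41880)² = 1.118 × 10⁻⁵ × 9.9 × 1,753,934,400 ≈ 194,129 × g
Your rotor: r = 90 mm / 2 = 45 mm = 4.5 cm
194,129 = 1.118 × 10⁻⁵ × 4.5 × N²
N² = 194,129 / (5.031 × 10⁻⁵) = 3,858,656,331
N ≈ √3,858,656,331 ≈ 62,118.1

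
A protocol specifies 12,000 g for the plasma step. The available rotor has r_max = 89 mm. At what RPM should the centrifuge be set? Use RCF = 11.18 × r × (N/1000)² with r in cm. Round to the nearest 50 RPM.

r = 89 mm = 8.9 cm
RCF = 11.18 × r × (N/1000)²
12,000 = 11.18 × 8.9 × (N/1000)²
(N/1000)² = 12,000 / 99.502 = 120.6006
N = 1000 × √120.6006 ≈ 10,981.8

11000 RPM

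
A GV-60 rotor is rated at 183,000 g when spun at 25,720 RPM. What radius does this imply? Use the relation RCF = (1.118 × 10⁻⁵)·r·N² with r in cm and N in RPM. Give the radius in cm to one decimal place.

r ≈ 24.7 cm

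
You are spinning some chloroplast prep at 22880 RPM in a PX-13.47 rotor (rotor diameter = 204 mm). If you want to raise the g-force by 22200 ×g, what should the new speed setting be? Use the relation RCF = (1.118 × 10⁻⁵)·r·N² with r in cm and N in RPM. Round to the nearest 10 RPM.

r = 204 mm / 2 = 102 mm = 10.2 cm
Current RCF = 1.118 × 10⁻⁵ × 10.2 × (22880)² = 1.118 × 10⁻⁵ × 10.2 × 523,494,400 ≈ 59,697.2 × g
Target RCF = 59,697.2 + 22,200 = 81,897.2 × g
N² = 81,897.2 / (11.4036 × 10⁻⁵) = 718,169,701
N ≈ √718,169,701 ≈ 26,798.7

26800 RPM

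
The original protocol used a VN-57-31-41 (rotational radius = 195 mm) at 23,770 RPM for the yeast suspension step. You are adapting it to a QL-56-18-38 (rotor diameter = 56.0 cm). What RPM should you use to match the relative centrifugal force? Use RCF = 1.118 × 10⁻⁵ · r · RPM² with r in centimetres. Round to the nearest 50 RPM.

19850 RPM

Original rotor: r = 195 mm = 19.5 cm
RCF_original = 1.118 × 10⁻⁵ × 19.5 × (23770)² = 1.118 × 10⁻⁵ × 19.5 × 565,012,900 ≈ 123,178.5 × g
Your rotor: r = 56.0 / 2 = 28 cm
123,178.5 = 1.118 × 10⁻⁵ × 28 × N²
N² = 123,178.5 / (31.304 × 10⁻⁵) = 393,491,247
N ≈ √393,491,247 ≈ 19,836.6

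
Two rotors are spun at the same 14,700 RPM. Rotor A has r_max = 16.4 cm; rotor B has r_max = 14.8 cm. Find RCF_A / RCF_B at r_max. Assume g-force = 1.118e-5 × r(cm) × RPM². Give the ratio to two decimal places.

1.11

At fixed N, RCF ∝ r, so RCF_A/RCF_B = r_A/r_B = 16.4 / 14.8 = 1.1081.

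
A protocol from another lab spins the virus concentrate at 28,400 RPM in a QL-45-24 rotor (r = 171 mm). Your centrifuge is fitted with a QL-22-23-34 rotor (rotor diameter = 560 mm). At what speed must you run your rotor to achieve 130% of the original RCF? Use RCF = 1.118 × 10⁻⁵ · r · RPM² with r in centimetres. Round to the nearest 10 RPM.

≈ 25310 RPM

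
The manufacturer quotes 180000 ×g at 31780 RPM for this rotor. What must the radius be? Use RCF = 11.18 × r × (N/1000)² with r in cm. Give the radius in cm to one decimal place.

15.9 cm

180000 = 11.18 × r × (31.78)²
r = 180000 / (11.18 × 1009.9684) = 180000 / 11291.45 ≈ 15.941 cm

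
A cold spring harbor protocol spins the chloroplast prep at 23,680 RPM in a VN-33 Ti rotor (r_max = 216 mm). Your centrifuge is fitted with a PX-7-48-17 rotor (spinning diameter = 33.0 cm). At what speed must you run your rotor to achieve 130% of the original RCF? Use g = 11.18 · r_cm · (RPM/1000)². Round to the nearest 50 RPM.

Original rotor: r = 216 mm = 21.6 cm
RCF = 11.18 × r × (N/1000)²
RCF_original = 11.18 × 21.6 × (23.68)² = 11.18 × 21.6 × 560.7424 ≈ 135,412.6 × g
Target RCF = 1.3 × 135,412.6 ≈ 176,036.4 × g
Your rotor: r = 33.0 / 2 = 16.5 cm
176,036.4 = 11.18 × 16.5 × (N/1000)²
(N/1000)² = 176,036.4 / 184.47 = 954.282
N = 1000 × √954.282 ≈ 30,891.5

30900 RPM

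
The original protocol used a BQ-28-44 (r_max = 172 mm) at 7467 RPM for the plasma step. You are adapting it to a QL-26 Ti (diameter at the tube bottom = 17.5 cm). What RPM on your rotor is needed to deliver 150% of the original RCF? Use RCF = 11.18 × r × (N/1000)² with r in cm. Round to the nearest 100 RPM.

≈ 12800 RPM

Original rotor: r = 172 mm = 17.2 cm
RCF = 11.18 × r × (N/1000)²
RCF_original = 11.18 × 17.2 × (7.467)² = 11.18 × 17.2 × 55.756089 ≈ 10,721.7 × g
Target RCF = 1.5 × 10,721.7 ≈ 16,082.6 × g
Your rotor: r = 17.5 / 2 = 8.75 cm
16,082.6 = 11.18 × 8.75 × (N/1000)²
(N/1000)² = 16,082.6 / 97.825 = 164.4017
N = 1000 × √164.4017 ≈ 12,821.9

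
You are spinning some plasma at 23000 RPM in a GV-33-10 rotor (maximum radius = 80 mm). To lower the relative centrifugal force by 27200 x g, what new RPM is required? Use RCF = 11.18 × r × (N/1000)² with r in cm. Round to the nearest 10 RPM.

N₂ ≈ 15000 RPM

r = 80 mm = 8.0 cm
Current RCF = 11.18 × 8 × (23)² = 11.18 × 8 × 529 ≈ 47,313.8 × g
Target RCF = 47,313.8 − 27,200 = 20,113.8 × g
(N/1000)² = 20,113.8 / 89.44 = 224.886
N = 1000 × √224.886 ≈ 14,996.2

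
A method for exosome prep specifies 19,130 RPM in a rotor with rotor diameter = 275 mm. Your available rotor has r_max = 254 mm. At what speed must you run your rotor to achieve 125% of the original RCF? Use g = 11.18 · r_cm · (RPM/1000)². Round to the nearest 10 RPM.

Original rotor: r = 275 mm / 2 = 137.5 mm = 13.75 cm
RCF = 11.18 × r × (N/1000)²
RCF_original = 11.18 × 13.75 × (19.13)² = 11.18 × 13.75 × 365.9569 ≈ 56,256.7 × g
Target RCF = 1.25 × 56,256.7 ≈ 70,320.9 × g
Your rotor: r = 254 mm = 25.4 cm
70,320.9 = 11.18 × 25.4 × (N/1000)²
(N/1000)² = 70,320.9 / 283.972 = 247.6332
N = 1000 × √247.6332 ≈ 15,736.4

≈ 15740 RPM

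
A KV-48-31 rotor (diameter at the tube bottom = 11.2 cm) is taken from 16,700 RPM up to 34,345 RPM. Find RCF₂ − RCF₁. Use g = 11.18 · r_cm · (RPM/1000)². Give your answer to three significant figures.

56400 x g

r = 11.2 / 2 = 5.6 cm
RCF₁ = 11.18 × 5.6 × (16.7)² = 11.18 × 5.6 × 278.89 ≈ 17,460.7 × g
RCF₂ = 11.18 × 5.6 × (34.345)² = 11.18 × 5.6 × 1,179.579025 ≈ 73,851.1 × g
Increase = 73,851.1 − 17,460.7 = 56,390.4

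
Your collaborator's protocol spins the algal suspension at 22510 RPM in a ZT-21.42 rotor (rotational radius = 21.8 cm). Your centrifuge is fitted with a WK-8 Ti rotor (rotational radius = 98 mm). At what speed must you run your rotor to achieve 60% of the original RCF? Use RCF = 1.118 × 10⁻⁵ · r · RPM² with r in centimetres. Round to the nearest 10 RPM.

26010 RPM

RCF = 1.118 × 10⁻⁵ × r × N²
RCF_original = 1.118 × 10⁻⁵ × 21.8 × (22510)² = 1.118 × 10⁻⁵ × 21.8 × 506,700,100 ≈ 123,495 × g
Target RCF = 0.6 × 123,495 ≈ 74,097 × g
Your rotor: r = 98 mm = 9.8 cm
74,097 = 1.118 × 10⁻⁵ × 9.8 × N²
N² = 74,097 / (10.9564 × 10⁻⁵) = 676,289,657
N ≈ √676,289,657 ≈ 26,005.6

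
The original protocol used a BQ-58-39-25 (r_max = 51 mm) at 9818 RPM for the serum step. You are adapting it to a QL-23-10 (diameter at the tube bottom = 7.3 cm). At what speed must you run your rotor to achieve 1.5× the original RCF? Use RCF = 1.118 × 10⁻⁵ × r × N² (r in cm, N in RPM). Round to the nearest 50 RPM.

Original rotor: r = 51 mm = 5.1 cm
RCF_original = 1.118 × 10⁻⁵ × 5.1 × (9818)² = 1.118 × 10⁻⁵ × 5.1 × 96,393,124 ≈ 5,496.1 × g
Target RCF = 1.5 × 5,496.1 ≈ 8,244.2 × g
Your rotor: r = 7.3 / 2 = 3.65 cm
8,244.2 = 1.118 × 10⁻⁵ × 3.65 × N²
N² = 8,244.2 / (4.0807 × 10⁻⁵) = 202,029,064
N ≈ √202,029,064 ≈ 14,213.7

≈ 14200 RPM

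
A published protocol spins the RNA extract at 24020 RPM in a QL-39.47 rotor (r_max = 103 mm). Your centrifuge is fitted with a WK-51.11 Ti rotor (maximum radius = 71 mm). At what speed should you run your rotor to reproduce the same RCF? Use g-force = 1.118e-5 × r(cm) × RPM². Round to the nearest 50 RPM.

≈ 28950 RPM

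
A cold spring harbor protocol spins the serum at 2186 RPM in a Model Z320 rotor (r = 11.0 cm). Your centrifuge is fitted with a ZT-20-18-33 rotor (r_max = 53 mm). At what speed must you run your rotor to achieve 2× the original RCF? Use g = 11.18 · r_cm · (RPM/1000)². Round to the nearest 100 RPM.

RCF_original = 11.18 × 11 × (2.186)² = 11.18 × 11 × 4.778596 ≈ 587.7 × g
Target RCF = 2 × 587.7 ≈ 1,175.4 × g
Your rotor: r = 53 mm = 5.3 cm
1,175.4 = 11.18 × 5.3 × (N/1000)²
(N/1000)² = 1,175.4 / 59.254 = 19.83664
N = 1000 × √19.83664 ≈ 4,453.8

≈ 4500 RPM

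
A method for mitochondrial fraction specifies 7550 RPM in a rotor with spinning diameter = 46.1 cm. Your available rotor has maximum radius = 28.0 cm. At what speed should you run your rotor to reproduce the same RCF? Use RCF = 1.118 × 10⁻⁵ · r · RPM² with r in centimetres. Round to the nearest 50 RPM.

Original rotor: r = 46.1 / 2 = 23.05 cm
RCF = 1.118 × 10⁻⁵ × r × N²
RCF_original = 1.118 × 10⁻⁵ × 23.05 × (7550)² = 1.118 × 10⁻⁵ × 23.05 × 57,002,500 ≈ 14,689.5 × g
14,689.5 = 1.118 × 10⁻⁵ × 28 × N²
N² = 14,689.5 / (31.304 × 10⁻⁵) = 46,925,313
N ≈ √46,925,313 ≈ 6,850.2

≈ 6850 RPM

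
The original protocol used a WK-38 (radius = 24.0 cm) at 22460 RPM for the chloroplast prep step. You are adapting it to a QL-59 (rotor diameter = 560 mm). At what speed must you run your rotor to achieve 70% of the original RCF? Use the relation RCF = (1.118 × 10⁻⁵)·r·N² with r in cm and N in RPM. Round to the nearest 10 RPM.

RCF = 1.118 × 10⁻⁵ × r × N²
RCF_original = 1.118 × 10⁻⁵ × 24 × (22460)² = 1.118 × 10⁻⁵ × 24 × 504,451,600 ≈ 135,354.5 × g
Target RCF = 0.7 × 135,354.5 ≈ 94,748.1 × g
Your rotor: r = 560 mm / 2 = 280 mm = 28 cm
94,748.1 = 1.118 × 10⁻⁵ × 28 × N²
N² = 94,748.1 / (31.304 × 10⁻⁵) = 302,670,905
N ≈ √302,670,905 ≈ 17,397.4

≈ 17400 RPM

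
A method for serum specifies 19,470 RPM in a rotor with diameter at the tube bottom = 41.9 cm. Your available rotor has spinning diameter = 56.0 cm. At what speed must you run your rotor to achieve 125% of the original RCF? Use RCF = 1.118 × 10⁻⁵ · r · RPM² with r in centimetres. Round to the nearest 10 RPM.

18830 RPM

Original rotor: r = 41.9 / 2 = 20.95 cm
RCF = 1.118 × 10⁻⁵ × r × N²
RCF_original = 1.118 × 10⁻⁵ × 20.95 × (19470)² = 1.118 × 10⁻⁵ × 20.95 × 379,080,900 ≈ 88,788.7 × g
Target RCF = 1.25 × 88,788.7 ≈ 110,985.9 × g
Your rotor: r = 56.0 / 2 = 28 cm
110,985.9 = 1.118 × 10⁻⁵ × 28 × N²
N² = 110,985.9 / (31.304 × 10⁻⁵) = 354,542,231
N ≈ √354,542,231 ≈ 18,829.3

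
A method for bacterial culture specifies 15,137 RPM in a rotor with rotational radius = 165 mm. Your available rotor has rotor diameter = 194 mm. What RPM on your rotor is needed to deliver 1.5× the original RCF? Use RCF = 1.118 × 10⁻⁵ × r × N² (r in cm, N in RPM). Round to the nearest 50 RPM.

≈ 24200 RPM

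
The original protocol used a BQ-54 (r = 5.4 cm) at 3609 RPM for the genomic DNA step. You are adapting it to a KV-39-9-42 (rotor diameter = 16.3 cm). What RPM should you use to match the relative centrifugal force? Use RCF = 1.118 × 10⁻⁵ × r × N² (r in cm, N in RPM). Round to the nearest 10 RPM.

2940 RPM

RCF_original = 1.118 × 10⁻⁵ × 5.4 × (3609)² = 1.118 × 10⁻⁵ × 5.4 × 13,024,881 ≈ 786.3 × g
Your rotor: r = 16.3 / 2 = 8.15 cm
786.3 = 1.118 × 10⁻⁵ × 8.15 × N²
N² = 786.3 / (9.1117 × 10⁻⁵) = 8,629,564
N ≈ √8,629,564 ≈ 2,937.6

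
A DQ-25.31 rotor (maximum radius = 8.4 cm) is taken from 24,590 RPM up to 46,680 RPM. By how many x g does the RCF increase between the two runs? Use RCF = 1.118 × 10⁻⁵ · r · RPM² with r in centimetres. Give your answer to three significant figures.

RCF₁ = 1.118 × 10⁻⁵ × 8.4 × (24590)² = 1.118 × 10⁻⁵ × 8.4 × 604,668,100 ≈ 56,785.6 × g
RCF₂ = 1.118 × 10⁻⁵ × 8.4 × (46680)² = 1.118 × 10⁻⁵ × 8.4 × 2,179,022,400 ≈ 204,636.4 × g
Increase = 204,636.4 − 56,785.6 = 147,850.8

148000 x g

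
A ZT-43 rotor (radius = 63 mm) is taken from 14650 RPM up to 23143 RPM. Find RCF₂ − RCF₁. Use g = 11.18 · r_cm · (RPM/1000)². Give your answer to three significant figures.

r = 63 mm = 6.3 cm
RCF₁ = 11.18 × 6.3 × (14.65)² = 11.18 × 6.3 × 214.6225 ≈ 15,116.7 × g
RCF₂ = 11.18 × 6.3 × (23.143)² = 11.18 × 6.3 × 535.598449 ≈ 37,724.3 × g
Increase = 37,724.3 − 15,116.7 = 22,607.6

≈ 22600 x g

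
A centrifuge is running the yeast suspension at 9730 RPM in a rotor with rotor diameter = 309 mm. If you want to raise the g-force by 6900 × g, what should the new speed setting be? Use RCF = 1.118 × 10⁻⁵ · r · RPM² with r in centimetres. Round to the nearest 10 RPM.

r = 309 mm / 2 = 154.5 mm = 15.45 cm
Current RCF = 1.118 × 10⁻⁵ × 15.45 × (9730)² = 1.118 × 10⁻⁵ × 15.45 × 94,672,900 ≈ 16,352.9 × g
Target RCF = 16,352.9 + 6,900 = 23,252.9 × g
N² = 23,252.9 / (17.2731 × 10⁻⁵) = 134,619,148
N ≈ √134,619,148 ≈ 11,602.5

≈ 11600 RPM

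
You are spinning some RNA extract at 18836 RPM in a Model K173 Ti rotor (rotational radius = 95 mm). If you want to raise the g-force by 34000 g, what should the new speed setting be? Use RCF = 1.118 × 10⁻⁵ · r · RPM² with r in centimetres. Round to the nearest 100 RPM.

r = 95 mm = 9.5 cm
Current RCF = 1.118 × 10⁻⁵ × 9.5 × (18836)² = 1.118 × 10⁻⁵ × 9.5 × 354,794,896 ≈ 37,682.8 × g
Target RCF = 37,682.8 + 34,000 = 71,682.8 × g
N² = 71,682.8 / (10.621 × 10⁻⁵) = 674,915,733
N ≈ √674,915,733 ≈ 25,979.1

≈ 26000 RPM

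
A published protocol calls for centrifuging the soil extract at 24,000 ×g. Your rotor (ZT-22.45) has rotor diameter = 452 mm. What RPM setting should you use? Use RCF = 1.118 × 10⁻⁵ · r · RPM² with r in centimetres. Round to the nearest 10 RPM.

r = 452 mm / 2 = 226 mm = 22.6 cm
24,000 = 1.118 × 10⁻⁵ × 22.6 × N²
N² = 24,000 / (25.2668 × 10⁻⁵) = 94,986,306
N ≈ √94,986,306 ≈ 9,746.1

N ≈ 9750 RPM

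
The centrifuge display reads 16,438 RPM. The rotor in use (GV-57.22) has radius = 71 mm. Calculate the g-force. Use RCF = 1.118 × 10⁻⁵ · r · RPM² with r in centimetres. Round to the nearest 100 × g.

21400 x g

r = 71 mm = 7.1 cm
RCF = 1.118 × 10⁻⁵ × 7.1 × (16438)² = 1.118 × 10⁻⁵ × 7.1 × 270,207,844 ≈ 21,448.6 × g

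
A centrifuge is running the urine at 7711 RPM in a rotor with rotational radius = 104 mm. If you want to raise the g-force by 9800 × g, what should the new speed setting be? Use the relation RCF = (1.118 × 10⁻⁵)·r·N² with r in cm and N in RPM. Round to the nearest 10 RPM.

≈ 11990 RPM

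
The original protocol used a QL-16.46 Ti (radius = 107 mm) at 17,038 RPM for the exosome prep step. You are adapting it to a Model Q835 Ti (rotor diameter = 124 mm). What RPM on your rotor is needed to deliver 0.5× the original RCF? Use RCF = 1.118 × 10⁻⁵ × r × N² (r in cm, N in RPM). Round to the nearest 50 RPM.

Original rotor: r = 107 mm = 10.7 cm
RCF_original = 1.118 × 10⁻⁵ × 10.7 × (17038)² = 1.118 × 10⁻⁵ × 10.7 × 290,293,444 ≈ 34,726.6 × g
Target RCF = 0.5 × 34,726.6 ≈ 17,363.3 × g
Your rotor: r = 124 mm / 2 = 62 mm = 6.2 cm
17,363.3 = 1.118 × 10⁻⁵ × 6.2 × N²
N² = 17,363.3 / (6.9316 × 10⁻⁵) = 250,494,835
N ≈ √250,494,835 ≈ 15,827.0

≈ 15850 RPM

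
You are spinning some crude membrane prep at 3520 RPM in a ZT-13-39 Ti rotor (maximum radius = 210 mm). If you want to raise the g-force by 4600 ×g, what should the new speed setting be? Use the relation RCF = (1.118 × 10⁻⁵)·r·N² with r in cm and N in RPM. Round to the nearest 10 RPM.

r = 210 mm = 21.0 cm
Current RCF = 1.118 × 10⁻⁵ × 21 × (3520)² = 1.118 × 10⁻⁵ × 21 × 12,390,400 ≈ 2,909 × g
Target RCF = 2,909 + 4,600 = 7,509 × g
N² = 7,509 / (23.478 × 10⁻⁵) = 31,983,133
N ≈ √31,983,133 ≈ 5,655.4

5660 RPM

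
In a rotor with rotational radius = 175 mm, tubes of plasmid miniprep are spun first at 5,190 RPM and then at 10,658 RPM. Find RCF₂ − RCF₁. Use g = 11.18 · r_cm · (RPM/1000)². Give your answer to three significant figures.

≈ 17000 x g

r = 175 mm = 17.5 cm
RCF₁ = 11.18 × 17.5 × (5.19)² = 11.18 × 17.5 × 26.9361 ≈ 5,270 × g
RCF₂ = 11.18 × 17.5 × (10.658)² = 11.18 × 17.5 × 113.592964 ≈ 22,224.5 × g
Increase = 22,224.5 − 5,270 = 16,954.5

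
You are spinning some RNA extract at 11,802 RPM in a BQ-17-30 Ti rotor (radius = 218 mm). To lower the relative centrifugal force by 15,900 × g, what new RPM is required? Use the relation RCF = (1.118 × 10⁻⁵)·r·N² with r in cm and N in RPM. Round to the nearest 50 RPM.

r = 218 mm = 21.8 cm
Current RCF = 1.118 × 10⁻⁵ × 21.8 × (11802)² = 1.118 × 10⁻⁵ × 21.8 × 139,287,204 ≈ 33,947.6 × g
Target RCF = 33,947.6 − 15,900 = 18,047.6 × g
N² = 18,047.6 / (24.3724 × 10⁻⁵) = 74,049,334
N ≈ √74,049,334 ≈ 8,605.2

8600 RPM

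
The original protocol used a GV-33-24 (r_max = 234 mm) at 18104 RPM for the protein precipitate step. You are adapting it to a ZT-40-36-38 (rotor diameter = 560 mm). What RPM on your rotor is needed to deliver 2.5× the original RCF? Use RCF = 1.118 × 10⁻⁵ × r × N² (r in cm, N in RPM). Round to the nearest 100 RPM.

26200 RPM

Original rotor: r = 234 mm = 23.4 cm
RCF = 1.118 × 10⁻⁵ × r × N²
RCF_original = 1.118 × 10⁻⁵ × 23.4 × (18104)² = 1.118 × 10⁻⁵ × 23.4 × 327,754,816 ≈ 85,744.6 × g
Target RCF = 2.5 × 85,744.6 ≈ 214,361.5 × g
Your rotor: r = 560 mm / 2 = 280 mm = 28 cm
214,361.5 = 1.118 × 10⁻⁵ × 28 × N²
N² = 214,361.5 / (31.304 × 10⁻⁵) = 684,773,511
N ≈ √684,773,511 ≈ 26,168.2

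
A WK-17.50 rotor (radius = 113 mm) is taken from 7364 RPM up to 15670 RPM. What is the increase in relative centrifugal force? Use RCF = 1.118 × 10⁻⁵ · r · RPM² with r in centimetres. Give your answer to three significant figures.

24200 ×g

r = 113 mm = 11.3 cm
RCF₁ = 1.118 × 10⁻⁵ × 11.3 × (7364)² = 1.118 × 10⁻⁵ × 11.3 × 54,228,496 ≈ 6,850.9 × g
RCF₂ = 1.118 × 10⁻⁵ × 11.3 × (15670)² = 1.118 × 10⁻⁵ × 11.3 × 245,548,900 ≈ 31,021.2 × g
Increase = 31,021.2 − 6,850.9 = 24,170.3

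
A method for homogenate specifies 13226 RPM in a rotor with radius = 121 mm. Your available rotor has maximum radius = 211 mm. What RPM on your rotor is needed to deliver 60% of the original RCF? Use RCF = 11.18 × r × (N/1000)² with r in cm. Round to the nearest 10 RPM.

≈ 7760 RPM

Original rotor: r = 121 mm = 12.1 cm
RCF = 11.18 × r × (N/1000)²
RCF_original = 11.18 × 12.1 × (13.226)² = 11.18 × 12.1 × 174.927076 ≈ 23,663.8 × g
Target RCF = 0.6 × 23,663.8 ≈ 14,198.3 × g
Your rotor: r = 211 mm = 21.1 cm
14,198.3 = 11.18 × 21.1 × (N/1000)²
(N/1000)² = 14,198.3 / 235.898 = 60.1883
N = 1000 × √60.1883 ≈ 7,758.1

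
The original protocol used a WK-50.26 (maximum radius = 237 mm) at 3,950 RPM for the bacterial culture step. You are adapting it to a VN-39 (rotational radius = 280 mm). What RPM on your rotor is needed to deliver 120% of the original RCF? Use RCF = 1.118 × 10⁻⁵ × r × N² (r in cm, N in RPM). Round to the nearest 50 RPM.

Original rotor: r = 237 mm = 23.7 cm
RCF = 1.118 × 10⁻⁵ × r × N²
RCF_original = 1.118 × 10⁻⁵ × 23.7 × (3950)² = 1.118 × 10⁻⁵ × 23.7 × 15,602,500 ≈ 4,134.1 × g
Target RCF = 1.2 × 4,134.1 ≈ 4,960.9 × g
Your rotor: r = 280 mm = 28.0 cm
4,960.9 = 1.118 × 10⁻⁵ × 28 × N²
N² = 4,960.9 / (31.304 × 10⁻⁵) = 15,847,496
N ≈ √15,847,496 ≈ 3,980.9

≈ 4000 RPM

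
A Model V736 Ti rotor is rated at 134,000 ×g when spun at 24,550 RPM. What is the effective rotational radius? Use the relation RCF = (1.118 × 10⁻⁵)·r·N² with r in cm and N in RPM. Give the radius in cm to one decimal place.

19.9 cm

134000 = 1.118 × 10⁻⁵ × r × (24550)²
r = 134000 / (1.118 × 10⁻⁵ × 602,702,500) = 134000 / 6738.214 ≈ 19.887 cm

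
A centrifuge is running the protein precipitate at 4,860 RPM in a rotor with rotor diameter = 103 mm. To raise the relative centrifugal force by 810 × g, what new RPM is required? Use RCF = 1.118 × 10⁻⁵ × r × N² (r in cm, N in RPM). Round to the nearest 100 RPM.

r = 103 mm / 2 = 51.5 mm = 5.15 cm
Current RCF = 1.118 × 10⁻⁵ × 5.15 × (4860)² = 1.118 × 10⁻⁵ × 5.15 × 23,619,600 ≈ 1,359.9 × g
Target RCF = 1,359.9 + 810 = 2,169.9 × g
N² = 2,169.9 / (5.7577 × 10⁻⁵) = 37,686,924
N ≈ √37,686,924 ≈ 6,139.0

≈ 6100 RPM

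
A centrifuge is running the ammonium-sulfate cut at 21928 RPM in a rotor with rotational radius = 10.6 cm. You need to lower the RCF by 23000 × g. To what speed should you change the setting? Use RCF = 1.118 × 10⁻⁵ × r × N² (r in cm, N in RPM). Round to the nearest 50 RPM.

≈ 16950 RPM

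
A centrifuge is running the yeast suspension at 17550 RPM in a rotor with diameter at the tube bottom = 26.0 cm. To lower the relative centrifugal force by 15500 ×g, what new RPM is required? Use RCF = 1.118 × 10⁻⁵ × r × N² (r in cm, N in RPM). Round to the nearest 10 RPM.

r = 26.0 / 2 = 13 cm
Current RCF = 1.118 × 10⁻⁵ × 13 × (17550)² = 1.118 × 10⁻⁵ × 13 × 308,002,500 ≈ 44,765.1 × g
Target RCF = 44,765.1 − 15,500 = 29,265.1 × g
N² = 29,265.1 / (14.534 × 10⁻⁵) = 201,356,130
N ≈ √201,356,130 ≈ 14,190.0

N₂ ≈ 14190 RPM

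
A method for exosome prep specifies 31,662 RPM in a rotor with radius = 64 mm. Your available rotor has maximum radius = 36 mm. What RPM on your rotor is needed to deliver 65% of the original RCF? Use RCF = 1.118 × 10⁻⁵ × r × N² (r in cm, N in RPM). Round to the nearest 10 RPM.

≈ 34040 RPM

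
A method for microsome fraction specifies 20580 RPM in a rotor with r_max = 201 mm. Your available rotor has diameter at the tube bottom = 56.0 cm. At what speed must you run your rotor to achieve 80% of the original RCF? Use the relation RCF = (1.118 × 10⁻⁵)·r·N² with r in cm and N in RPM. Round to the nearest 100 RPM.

15600 RPM

Original rotor: r = 201 mm = 20.1 cm
RCF = 1.118 × 10⁻⁵ × r × N²
RCF_original = 1.118 × 10⁻⁵ × 20.1 × (20580)² = 1.118 × 10⁻⁵ × 20.1 × 423,536,400 ≈ 95,176.3 × g
Target RCF = 0.8 × 95,176.3 ≈ 76,141 × g
Your rotor: r = 56.0 / 2 = 28 cm
76,141 = 1.118 × 10⁻⁵ × 28 × N²
N² = 76,141 / (31.304 × 10⁻⁵) = 243,230,897
N ≈ √243,230,897 ≈ 15,595.9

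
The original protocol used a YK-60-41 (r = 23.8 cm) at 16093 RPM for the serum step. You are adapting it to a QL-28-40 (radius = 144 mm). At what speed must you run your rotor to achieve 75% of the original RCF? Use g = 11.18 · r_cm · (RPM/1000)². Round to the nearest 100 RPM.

17900 RPM

RCF_original = 11.18 × 23.8 × (16.093)² = 11.18 × 23.8 × 258.984649 ≈ 68,911.7 × g
Target RCF = 0.75 × 68,911.7 ≈ 51,683.8 × g
Your rotor: r = 144 mm = 14.4 cm
51,683.8 = 11.18 × 14.4 × (N/1000)²
(N/1000)² = 51,683.8 / 160.992 = 321.0333
N = 1000 × √321.0333 ≈ 17,917.4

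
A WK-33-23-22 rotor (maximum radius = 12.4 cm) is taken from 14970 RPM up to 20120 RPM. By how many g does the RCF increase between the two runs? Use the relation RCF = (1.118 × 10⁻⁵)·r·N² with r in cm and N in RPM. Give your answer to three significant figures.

RCF₁ = 1.118 × 10⁻⁵ × 12.4 × (14970)² = 1.118 × 10⁻⁵ × 12.4 × 224,100,900 ≈ 31,067.6 × g
RCF₂ = 1.118 × 10⁻⁵ × 12.4 × (20120)² = 1.118 × 10⁻⁵ × 12.4 × 404,814,400 ≈ 56,120.2 × g
Increase = 56,120.2 − 31,067.6 = 25,052.6

25100 g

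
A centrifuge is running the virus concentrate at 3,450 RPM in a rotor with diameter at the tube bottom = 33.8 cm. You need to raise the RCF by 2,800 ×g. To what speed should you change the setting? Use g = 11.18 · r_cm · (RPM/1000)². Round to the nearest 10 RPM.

5170 RPM

r = 33.8 / 2 = 16.9 cm
Current RCF = 11.18 × 16.9 × (3.45)² = 11.18 × 16.9 × 11.9025 ≈ 2,248.9 × g
Target RCF = 2,248.9 + 2,800 = 5,048.9 × g
(N/1000)² = 5,048.9 / 188.942 = 26.72196
N = 1000 × √26.72196 ≈ 5,169.3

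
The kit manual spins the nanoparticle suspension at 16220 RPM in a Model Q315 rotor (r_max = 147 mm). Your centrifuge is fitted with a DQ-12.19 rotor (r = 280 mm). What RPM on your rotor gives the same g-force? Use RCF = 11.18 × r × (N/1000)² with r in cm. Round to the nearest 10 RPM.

≈ 11750 RPM

Original rotor: r = 147 mm = 14.7 cm
RCF = 11.18 × r × (N/1000)²
RCF_original = 11.18 × 14.7 × (16.22)² = 11.18 × 14.7 × 263.0884 ≈ 43,237.5 × g
Your rotor: r = 280 mm = 28.0 cm
43,237.5 = 11.18 × 28 × (N/1000)²
(N/1000)² = 43,237.5 / 313.04 = 138.1213
N = 1000 × √138.1213 ≈ 11,752.5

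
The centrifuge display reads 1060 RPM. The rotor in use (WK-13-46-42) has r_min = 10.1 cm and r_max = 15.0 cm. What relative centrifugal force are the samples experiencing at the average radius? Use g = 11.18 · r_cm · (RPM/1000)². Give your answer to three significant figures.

r_avg = (10.1 + 15.0) / 2 = 12.55 cm
RCF = 11.18 × r × (N/1000)²
RCF = 11.18 × 12.55 × (1.06)² = 11.18 × 12.55 × 1.1236 ≈ 157.7 × g

158 g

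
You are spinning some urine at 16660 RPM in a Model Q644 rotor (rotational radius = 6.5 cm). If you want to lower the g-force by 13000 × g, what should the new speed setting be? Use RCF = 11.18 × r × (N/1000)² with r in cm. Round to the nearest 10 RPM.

Current RCF = 11.18 × 6.5 × (16.66)² = 11.18 × 6.5 × 277.5556 ≈ 20,170 × g
Target RCF = 20,170 − 13,000 = 7,170 × g
(N/1000)² = 7,170 / 72.67 = 98.6652
N = 1000 × √98.6652 ≈ 9,933.0

9930 RPM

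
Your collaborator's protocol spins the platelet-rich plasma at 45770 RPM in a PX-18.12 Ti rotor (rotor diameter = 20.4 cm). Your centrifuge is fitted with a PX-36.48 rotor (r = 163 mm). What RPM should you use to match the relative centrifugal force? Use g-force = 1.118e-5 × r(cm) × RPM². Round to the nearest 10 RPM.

Original rotor: r = 20.4 / 2 = 10.2 cm
RCF_original = 1.118 × 10⁻⁵ × 10.2 × (45770)² = 1.118 × 10⁻⁵ × 10.2 × 2,094,892,900 ≈ 238,893.2 × g
Your rotor: r = 163 mm = 16.3 cm
238,893.2 = 1.118 × 10⁻⁵ × 16.3 × N²
N² = 238,893.2 / (18.2234 × 10⁻⁵) = 1,310,914,538
N ≈ √1,310,914,538 ≈ 36,206.6

≈ 36210 RPM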